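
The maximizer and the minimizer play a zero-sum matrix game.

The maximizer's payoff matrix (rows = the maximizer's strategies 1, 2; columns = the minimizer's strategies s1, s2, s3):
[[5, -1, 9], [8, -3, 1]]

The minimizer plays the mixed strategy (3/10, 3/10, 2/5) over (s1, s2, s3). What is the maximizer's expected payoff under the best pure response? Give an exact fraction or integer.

1: (5)·(3/10) + (-1)·(3/10) + (9)·(2/5) = 24/5.
2: (8)·(3/10) + (-3)·(3/10) + (1)·(2/5) = 19/10.
The best pure response is 1 with expected payoff 24/5.

24/5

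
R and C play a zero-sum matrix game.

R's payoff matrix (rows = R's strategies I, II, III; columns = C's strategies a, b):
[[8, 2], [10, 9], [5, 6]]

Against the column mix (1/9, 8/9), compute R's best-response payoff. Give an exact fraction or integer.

I: (8)·(1/9) + (2)·(8/9) = 8/3.
II: (10)·(1/9) + (9)·(8/9) = 82/9.
III: (5)·(1/9) + (6)·(8/9) = 53/9.
The best pure response is II with expected payoff 82/9.

82/9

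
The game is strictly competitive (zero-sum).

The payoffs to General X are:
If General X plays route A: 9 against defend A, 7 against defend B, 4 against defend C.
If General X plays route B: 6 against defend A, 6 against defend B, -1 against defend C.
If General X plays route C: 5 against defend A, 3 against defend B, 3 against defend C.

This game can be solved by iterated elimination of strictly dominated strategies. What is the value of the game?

4

Row route C is strictly dominated by row route A (9>5, 7>3, 4>3); eliminate route C.
Column defend B is strictly dominated by defend C for General Y (4<7, -1<6); eliminate defend B.
Column defend A is strictly dominated by defend C for General Y (4<9, -1<6); eliminate defend A.
Row route B is strictly dominated by row route A (4>-1); eliminate route B.
Only (route A, defend C) remains, with payoff 4.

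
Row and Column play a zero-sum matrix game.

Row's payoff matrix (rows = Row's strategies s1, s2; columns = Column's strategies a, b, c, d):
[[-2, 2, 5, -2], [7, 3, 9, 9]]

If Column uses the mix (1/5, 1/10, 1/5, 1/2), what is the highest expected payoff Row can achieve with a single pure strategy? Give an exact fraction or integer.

s1: (-2)·(1/5) + (2)·(1/10) + (5)·(1/5) + (-2)·(1/2) = -1/5.
s2: (7)·(1/5) + (3)·(1/10) + (9)·(1/5) + (9)·(1/2) = 8.
The best pure response is s2 with expected payoff 8.

8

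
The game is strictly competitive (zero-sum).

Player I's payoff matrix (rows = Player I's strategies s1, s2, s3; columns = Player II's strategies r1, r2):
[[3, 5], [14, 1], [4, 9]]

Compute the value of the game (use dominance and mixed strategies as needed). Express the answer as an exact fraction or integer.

61/9

Row s1 is strictly dominated by row s3, so Player I never plays it.
The remaining 2×2 game on (s2, s3) × (r1, r2) has no saddle point. Let Player I play s2 with probability p; indifference gives 14p + 4(1−p) = p + 9(1−p), so p = 5/18.
Similarly Player II's optimal q on r1 is 4/9, and the value is 14·(4/9) + (1)·(5/9) = 61/9.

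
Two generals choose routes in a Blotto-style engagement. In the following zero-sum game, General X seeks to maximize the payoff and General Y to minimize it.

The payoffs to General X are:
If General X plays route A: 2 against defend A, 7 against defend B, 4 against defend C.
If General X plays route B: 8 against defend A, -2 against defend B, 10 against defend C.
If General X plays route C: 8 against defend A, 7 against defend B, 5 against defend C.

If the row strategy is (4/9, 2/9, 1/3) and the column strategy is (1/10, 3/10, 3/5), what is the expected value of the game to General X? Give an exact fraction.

Against (1/10, 3/10, 3/5), each row's expected payoff is route A: 47/10; route B: 31/5; route C: 59/10.
Taking the (4/9, 2/9, 1/3)-weighted average: (4/9)·(47/10) + (2/9)·(31/5) + (1/3)·(59/10) = 163/30.

163/30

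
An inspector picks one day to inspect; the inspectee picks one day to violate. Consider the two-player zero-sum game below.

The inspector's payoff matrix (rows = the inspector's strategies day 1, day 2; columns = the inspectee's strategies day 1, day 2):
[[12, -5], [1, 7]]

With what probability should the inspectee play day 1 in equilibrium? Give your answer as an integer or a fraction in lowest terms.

Row minima are -5 and 1, so the inspector's maximin is 1; column maxima are 12 and 7, so the inspectee's minimax is 7. These differ, so the equilibrium is in mixed strategies.
Let the inspectee play day 1 with probability q. The inspector is indifferent when 12q − 5(1−q) = q + 7(1−q), giving q = 12/23.

12/23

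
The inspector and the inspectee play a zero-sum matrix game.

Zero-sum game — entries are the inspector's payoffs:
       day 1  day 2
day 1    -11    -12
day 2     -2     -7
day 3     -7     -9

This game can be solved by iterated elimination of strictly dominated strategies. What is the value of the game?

-7

Column day 1 is strictly dominated by day 2 for the inspectee (-12<-11, -7<-2, -9<-7); eliminate day 1.
Row day 1 is strictly dominated by row day 2 (-7>-12); eliminate day 1.
Row day 3 is strictly dominated by row day 2 (-7>-9); eliminate day 3.
Only (day 2, day 2) remains, with payoff -7.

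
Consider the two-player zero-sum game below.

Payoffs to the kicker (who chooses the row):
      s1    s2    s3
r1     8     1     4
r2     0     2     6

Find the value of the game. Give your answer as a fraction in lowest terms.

Column s3 is strictly dominated by s2 for the goalkeeper (it gives the kicker more in every row).
The remaining 2×2 game on (r1, r2) × (s1, s2) has no saddle point. Let the kicker play r1 with probability p; indifference gives 8p = p + 2(1−p), so p = 2/9.
Similarly the goalkeeper's optimal q on s1 is 1/9, and the value is 8·(1/9) + (1)·(8/9) = 16/9.

16/9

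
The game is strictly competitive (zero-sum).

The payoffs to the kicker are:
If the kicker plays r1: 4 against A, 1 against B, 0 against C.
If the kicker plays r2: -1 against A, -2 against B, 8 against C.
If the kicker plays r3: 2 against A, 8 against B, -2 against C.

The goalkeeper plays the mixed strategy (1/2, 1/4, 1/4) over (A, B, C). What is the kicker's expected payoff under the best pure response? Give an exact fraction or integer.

r1: (4)·(1/2) + (1)·(1/4) + (0)·(1/4) = 9/4.
r2: (-1)·(1/2) + (-2)·(1/4) + (8)·(1/4) = 1.
r3: (2)·(1/2) + (8)·(1/4) + (-2)·(1/4) = 5/2.
The best pure response is r3 with expected payoff 5/2.

5/2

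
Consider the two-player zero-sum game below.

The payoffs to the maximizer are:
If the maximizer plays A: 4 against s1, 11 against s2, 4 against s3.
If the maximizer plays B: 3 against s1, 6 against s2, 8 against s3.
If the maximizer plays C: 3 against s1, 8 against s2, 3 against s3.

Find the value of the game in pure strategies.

Row minima: 4, 3, 3 → the maximizer's maximin is 4.
Column maxima: 4, 11, 8 → the minimizer's minimax is 4.
They coincide at (A, s1), so the value is 4.

4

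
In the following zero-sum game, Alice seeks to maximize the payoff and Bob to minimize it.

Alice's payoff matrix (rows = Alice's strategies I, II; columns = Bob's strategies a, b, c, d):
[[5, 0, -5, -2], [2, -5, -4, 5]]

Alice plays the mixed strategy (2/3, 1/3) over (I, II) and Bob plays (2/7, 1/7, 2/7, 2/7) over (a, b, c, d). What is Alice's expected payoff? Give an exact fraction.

Against (2/7, 1/7, 2/7, 2/7), each row's expected payoff is I: -4/7; II: 1/7.
Taking the (2/3, 1/3)-weighted average: (2/3)·(-4/7) + (1/3)·(1/7) = -1/3.

-1/3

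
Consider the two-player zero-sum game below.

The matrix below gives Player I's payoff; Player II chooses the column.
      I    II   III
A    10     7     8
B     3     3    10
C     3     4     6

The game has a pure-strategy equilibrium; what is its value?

Row minima: 7, 3, 3 → Player I's maximin is 7.
Column maxima: 10, 7, 10 → Player II's minimax is 7.
They coincide at (A, II), so the value is 7.

7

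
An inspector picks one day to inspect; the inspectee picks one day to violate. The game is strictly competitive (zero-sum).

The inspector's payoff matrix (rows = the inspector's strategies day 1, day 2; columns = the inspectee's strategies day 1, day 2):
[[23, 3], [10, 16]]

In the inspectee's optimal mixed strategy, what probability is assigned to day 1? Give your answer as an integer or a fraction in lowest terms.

1/2

Row minima are 3 and 10, so the inspector's maximin is 10; column maxima are 23 and 16, so the inspectee's minimax is 16. These differ, so the equilibrium is in mixed strategies.
Let the inspectee play day 1 with probability q. The inspector is indifferent when 23q + 3(1−q) = 10q + 16(1−q), giving q = 1/2.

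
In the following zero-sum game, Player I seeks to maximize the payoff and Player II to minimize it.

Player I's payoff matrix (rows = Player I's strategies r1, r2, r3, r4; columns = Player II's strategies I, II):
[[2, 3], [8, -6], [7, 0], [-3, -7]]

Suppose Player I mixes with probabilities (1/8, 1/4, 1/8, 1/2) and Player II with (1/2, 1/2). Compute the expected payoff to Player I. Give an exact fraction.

Against (1/2, 1/2), each row's expected payoff is r1: 5/2; r2: 1; r3: 7/2; r4: -5.
Taking the (1/8, 1/4, 1/8, 1/2)-weighted average: (1/8)·(5/2) + (1/4)·(1) + (1/8)·(7/2) + (1/2)·(-5) = -3/2.

-3/2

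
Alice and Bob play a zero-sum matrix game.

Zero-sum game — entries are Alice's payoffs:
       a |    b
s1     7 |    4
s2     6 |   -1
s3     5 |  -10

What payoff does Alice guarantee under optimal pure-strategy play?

Row minima: 4, -1, -10 → Alice's maximin is 4.
Column maxima: 7, 4 → Bob's minimax is 4.
They coincide at (s1, b), so the value is 4.

4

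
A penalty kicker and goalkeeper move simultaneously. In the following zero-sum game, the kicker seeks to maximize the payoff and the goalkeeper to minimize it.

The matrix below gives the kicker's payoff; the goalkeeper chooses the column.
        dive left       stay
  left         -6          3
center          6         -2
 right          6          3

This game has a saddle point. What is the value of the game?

Row minima: -6, -2, 3 → the kicker's maximin is 3.
Column maxima: 6, 3 → the goalkeeper's minimax is 3.
They coincide at (right, stay), so the value is 3.

3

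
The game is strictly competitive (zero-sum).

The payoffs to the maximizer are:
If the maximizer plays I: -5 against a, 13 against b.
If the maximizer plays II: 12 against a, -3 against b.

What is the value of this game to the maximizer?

47/11

Row minima are -5 and -3, so the maximizer's maximin is -3; column maxima are 12 and 13, so the minimizer's minimax is 12. These differ, so the equilibrium is in mixed strategies.
Let the maximizer play I with probability p. The minimizer is indifferent when −5p + 12(1−p) = 13p − 3(1−p), giving p = 5/11.
Let the minimizer play a with probability q. The maximizer is indifferent when −5q + 13(1−q) = 12q − 3(1−q), giving q = 16/33.
The value is -5·(16/33) + (13)·(17/33) = 47/11.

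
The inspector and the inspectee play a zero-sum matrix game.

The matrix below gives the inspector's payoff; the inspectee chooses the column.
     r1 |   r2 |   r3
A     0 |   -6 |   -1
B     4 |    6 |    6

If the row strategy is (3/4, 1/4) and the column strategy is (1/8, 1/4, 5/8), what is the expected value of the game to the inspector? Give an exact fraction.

-5/32

Against (1/8, 1/4, 5/8), each row's expected payoff is A: -17/8; B: 23/4.
Taking the (3/4, 1/4)-weighted average: (3/4)·(-17/8) + (1/4)·(23/4) = -5/32.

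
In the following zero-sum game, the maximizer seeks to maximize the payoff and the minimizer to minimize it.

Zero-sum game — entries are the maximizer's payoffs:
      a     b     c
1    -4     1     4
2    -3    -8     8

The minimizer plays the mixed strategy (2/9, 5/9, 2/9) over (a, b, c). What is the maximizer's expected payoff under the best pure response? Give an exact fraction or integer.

5/9

1: (-4)·(2/9) + (1)·(5/9) + (4)·(2/9) = 5/9.
2: (-3)·(2/9) + (-8)·(5/9) + (8)·(2/9) = -10/3.
The best pure response is 1 with expected payoff 5/9.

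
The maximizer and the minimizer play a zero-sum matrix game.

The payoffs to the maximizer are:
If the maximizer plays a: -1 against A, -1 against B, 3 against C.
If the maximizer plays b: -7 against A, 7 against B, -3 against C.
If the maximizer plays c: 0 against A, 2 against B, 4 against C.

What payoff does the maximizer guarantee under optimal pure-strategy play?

0

Row minima: -1, -7, 0 → the maximizer's maximin is 0.
Column maxima: 0, 7, 4 → the minimizer's minimax is 0.
They coincide at (c, A), so the value is 0.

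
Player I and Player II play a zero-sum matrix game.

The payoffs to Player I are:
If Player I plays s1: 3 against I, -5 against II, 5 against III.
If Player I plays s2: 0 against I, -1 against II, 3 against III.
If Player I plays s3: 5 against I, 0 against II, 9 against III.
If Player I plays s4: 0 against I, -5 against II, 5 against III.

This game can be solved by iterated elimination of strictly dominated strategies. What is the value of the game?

0

Row s2 is strictly dominated by row s3 (5>0, 0>-1, 9>3); eliminate s2.
Column III is strictly dominated by I for Player II (3<5, 5<9, 0<5); eliminate III.
Row s1 is strictly dominated by row s3 (5>3, 0>-5); eliminate s1.
Row s4 is strictly dominated by row s3 (5>0, 0>-5); eliminate s4.
Column I is strictly dominated by II for Player II (0<5); eliminate I.
Only (s3, II) remains, with payoff 0.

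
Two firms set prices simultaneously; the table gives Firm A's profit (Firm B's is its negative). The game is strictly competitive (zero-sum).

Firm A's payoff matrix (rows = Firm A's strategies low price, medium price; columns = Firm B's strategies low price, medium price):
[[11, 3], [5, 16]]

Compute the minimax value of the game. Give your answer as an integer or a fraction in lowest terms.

161/19

Row minima are 3 and 5, so Firm A's maximin is 5; column maxima are 11 and 16, so Firm B's minimax is 11. These differ, so the equilibrium is in mixed strategies.
Let Firm A play low price with probability p. Firm B is indifferent when 11p + 5(1−p) = 3p + 16(1−p), giving p = 11/19.
Let Firm B play low price with probability q. Firm A is indifferent when 11q + 3(1−q) = 5q + 16(1−q), giving q = 13/19.
The value is 11·(13/19) + (3)·(6/19) = 161/19.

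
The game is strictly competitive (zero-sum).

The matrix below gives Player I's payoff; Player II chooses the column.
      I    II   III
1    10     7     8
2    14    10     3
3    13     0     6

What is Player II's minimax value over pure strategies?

8

The worst case (largest entry) in each column is I: 14, II: 10, III: 8.
The best (smallest) of these is 8.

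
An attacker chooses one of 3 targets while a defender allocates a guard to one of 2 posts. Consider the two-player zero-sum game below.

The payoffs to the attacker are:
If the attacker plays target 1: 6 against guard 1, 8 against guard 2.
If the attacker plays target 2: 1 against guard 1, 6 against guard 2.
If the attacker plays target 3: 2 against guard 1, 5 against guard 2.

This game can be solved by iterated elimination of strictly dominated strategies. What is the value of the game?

Row target 2 is strictly dominated by row target 1 (6>1, 8>6); eliminate target 2.
Row target 3 is strictly dominated by row target 1 (6>2, 8>5); eliminate target 3.
Column guard 2 is strictly dominated by guard 1 for the defender (6<8); eliminate guard 2.
Only (target 1, guard 1) remains, with payoff 6.

6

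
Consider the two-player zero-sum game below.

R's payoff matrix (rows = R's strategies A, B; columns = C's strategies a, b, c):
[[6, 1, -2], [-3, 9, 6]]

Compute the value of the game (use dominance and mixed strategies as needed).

Column b is strictly dominated by c for C (it gives R more in every row).
The remaining 2×2 game on (A, B) × (a, c) has no saddle point. Let R play A with probability p; indifference gives 6p − 3(1−p) = −2p + 6(1−p), so p = 9/17.
Similarly C's optimal q on a is 8/17, and the value is 6·(8/17) + (-2)·(9/17) = 30/17.

30/17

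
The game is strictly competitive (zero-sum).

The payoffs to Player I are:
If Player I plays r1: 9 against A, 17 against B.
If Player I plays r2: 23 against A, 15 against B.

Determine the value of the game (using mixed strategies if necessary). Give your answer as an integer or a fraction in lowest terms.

16

Row minima are 9 and 15, so Player I's maximin is 15; column maxima are 23 and 17, so Player II's minimax is 17. These differ, so the equilibrium is in mixed strategies.
Let Player I play r1 with probability p. Player II is indifferent when 9p + 23(1−p) = 17p + 15(1−p), giving p = 1/2.
Let Player II play A with probability q. Player I is indifferent when 9q + 17(1−q) = 23q + 15(1−q), giving q = 1/8.
The value is 9·(1/8) + (17)·(7/8) = 16.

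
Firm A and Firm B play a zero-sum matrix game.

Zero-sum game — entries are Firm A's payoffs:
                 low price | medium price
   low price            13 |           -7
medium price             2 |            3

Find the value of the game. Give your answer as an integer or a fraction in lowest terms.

Row minima are -7 and 2, so Firm A's maximin is 2; column maxima are 13 and 3, so Firm B's minimax is 3. These differ, so the equilibrium is in mixed strategies.
Let Firm A play low price with probability p. Firm B is indifferent when 13p + 2(1−p) = −7p + 3(1−p), giving p = 1/21.
Let Firm B play low price with probability q. Firm A is indifferent when 13q − 7(1−q) = 2q + 3(1−q), giving q = 10/21.
The value is 13·(10/21) + (-7)·(11/21) = 53/21.

53/21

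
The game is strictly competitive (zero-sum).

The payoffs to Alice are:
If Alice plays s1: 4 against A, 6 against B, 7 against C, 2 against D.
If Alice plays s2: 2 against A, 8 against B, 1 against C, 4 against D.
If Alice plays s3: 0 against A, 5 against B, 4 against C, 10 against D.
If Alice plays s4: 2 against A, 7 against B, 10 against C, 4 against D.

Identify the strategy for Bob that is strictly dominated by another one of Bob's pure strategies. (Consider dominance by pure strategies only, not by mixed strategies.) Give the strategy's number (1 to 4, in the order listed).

2

Bob prefers columns that give Alice less. Compare B with A: 4 < 6, 2 < 8, 0 < 5, 2 < 7.
So A strictly dominates B for Bob; B is strictly dominated.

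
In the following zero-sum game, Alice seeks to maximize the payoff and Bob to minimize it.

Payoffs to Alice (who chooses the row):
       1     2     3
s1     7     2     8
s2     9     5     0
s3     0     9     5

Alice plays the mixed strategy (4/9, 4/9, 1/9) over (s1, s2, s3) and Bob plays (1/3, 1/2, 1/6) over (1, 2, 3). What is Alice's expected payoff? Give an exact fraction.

Against (1/3, 1/2, 1/6), each row's expected payoff is s1: 14/3; s2: 11/2; s3: 16/3.
Taking the (4/9, 4/9, 1/9)-weighted average: (4/9)·(14/3) + (4/9)·(11/2) + (1/9)·(16/3) = 46/9.

46/9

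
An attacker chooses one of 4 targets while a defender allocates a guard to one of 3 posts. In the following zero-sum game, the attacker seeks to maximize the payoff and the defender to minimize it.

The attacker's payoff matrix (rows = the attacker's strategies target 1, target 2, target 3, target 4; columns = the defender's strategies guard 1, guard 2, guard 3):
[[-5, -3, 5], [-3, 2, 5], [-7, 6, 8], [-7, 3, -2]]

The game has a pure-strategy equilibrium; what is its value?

-3

Row minima: -5, -3, -7, -7 → the attacker's maximin is -3.
Column maxima: -3, 6, 8 → the defender's minimax is -3.
They coincide at (target 2, guard 1), so the value is -3.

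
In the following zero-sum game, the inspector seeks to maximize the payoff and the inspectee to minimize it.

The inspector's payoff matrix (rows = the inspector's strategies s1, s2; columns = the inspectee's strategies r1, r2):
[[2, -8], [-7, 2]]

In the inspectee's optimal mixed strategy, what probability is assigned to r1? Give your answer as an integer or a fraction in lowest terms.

10/19

Row minima are -8 and -7, so the inspector's maximin is -7; column maxima are 2 and 2, so the inspectee's minimax is 2. These differ, so the equilibrium is in mixed strategies.
Let the inspectee play r1 with probability q. The inspector is indifferent when 2q − 8(1−q) = −7q + 2(1−q), giving q = 10/19.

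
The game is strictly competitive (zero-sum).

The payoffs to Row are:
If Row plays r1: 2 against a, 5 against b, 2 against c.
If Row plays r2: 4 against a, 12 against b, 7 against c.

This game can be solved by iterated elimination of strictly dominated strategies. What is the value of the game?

Column b is strictly dominated by a for Column (2<5, 4<12); eliminate b.
Row r1 is strictly dominated by row r2 (4>2, 7>2); eliminate r1.
Column c is strictly dominated by a for Column (4<7); eliminate c.
Only (r2, a) remains, with payoff 4.

4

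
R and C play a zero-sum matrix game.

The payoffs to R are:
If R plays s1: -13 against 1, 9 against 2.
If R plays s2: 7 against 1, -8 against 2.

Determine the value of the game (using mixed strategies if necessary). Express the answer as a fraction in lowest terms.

-41/37

Row minima are -13 and -8, so R's maximin is -8; column maxima are 7 and 9, so C's minimax is 7. These differ, so the equilibrium is in mixed strategies.
Let R play s1 with probability p. C is indifferent when −13p + 7(1−p) = 9p − 8(1−p), giving p = 15/37.
Let C play 1 with probability q. R is indifferent when −13q + 9(1−q) = 7q − 8(1−q), giving q = 17/37.
The value is -13·(17/37) + (9)·(20/37) = -41/37.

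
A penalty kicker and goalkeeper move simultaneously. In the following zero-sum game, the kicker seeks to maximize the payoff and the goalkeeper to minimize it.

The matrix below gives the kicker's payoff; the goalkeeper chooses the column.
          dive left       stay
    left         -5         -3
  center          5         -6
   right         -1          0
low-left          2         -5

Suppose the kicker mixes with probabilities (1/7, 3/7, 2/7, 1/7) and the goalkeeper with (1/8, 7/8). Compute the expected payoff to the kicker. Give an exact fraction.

Against (1/8, 7/8), each row's expected payoff is left: -13/4; center: -37/8; right: -1/8; low-left: -33/8.
Taking the (1/7, 3/7, 2/7, 1/7)-weighted average: (1/7)·(-13/4) + (3/7)·(-37/8) + (2/7)·(-1/8) + (1/7)·(-33/8) = -43/14.

-43/14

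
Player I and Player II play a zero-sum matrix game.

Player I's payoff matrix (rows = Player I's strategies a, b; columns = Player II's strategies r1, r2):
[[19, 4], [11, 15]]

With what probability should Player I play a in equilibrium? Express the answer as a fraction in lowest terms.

4/19

Row minima are 4 and 11, so Player I's maximin is 11; column maxima are 19 and 15, so Player II's minimax is 15. These differ, so the equilibrium is in mixed strategies.
Let Player I play a with probability p. Player II is indifferent when 19p + 11(1−p) = 4p + 15(1−p), giving p = 4/19.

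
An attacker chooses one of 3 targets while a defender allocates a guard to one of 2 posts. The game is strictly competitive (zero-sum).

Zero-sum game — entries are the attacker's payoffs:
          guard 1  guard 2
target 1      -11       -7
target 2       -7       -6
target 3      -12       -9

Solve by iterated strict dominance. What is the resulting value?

-7

Column guard 2 is strictly dominated by guard 1 for the defender (-11<-7, -7<-6, -12<-9); eliminate guard 2.
Row target 3 is strictly dominated by row target 1 (-11>-12); eliminate target 3.
Row target 1 is strictly dominated by row target 2 (-7>-11); eliminate target 1.
Only (target 2, guard 1) remains, with payoff -7.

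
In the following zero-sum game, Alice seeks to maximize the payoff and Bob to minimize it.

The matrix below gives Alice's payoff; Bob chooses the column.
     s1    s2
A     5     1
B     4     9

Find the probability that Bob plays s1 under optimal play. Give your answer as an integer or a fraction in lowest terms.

Row minima are 1 and 4, so Alice's maximin is 4; column maxima are 5 and 9, so Bob's minimax is 5. These differ, so the equilibrium is in mixed strategies.
Let Bob play s1 with probability q. Alice is indifferent when 5q + (1−q) = 4q + 9(1−q), giving q = 8/9.

8/9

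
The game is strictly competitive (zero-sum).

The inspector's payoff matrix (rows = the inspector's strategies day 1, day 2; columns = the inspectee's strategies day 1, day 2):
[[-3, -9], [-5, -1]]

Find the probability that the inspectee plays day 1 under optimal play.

Row minima are -9 and -5, so the inspector's maximin is -5; column maxima are -3 and -1, so the inspectee's minimax is -3. These differ, so the equilibrium is in mixed strategies.
Let the inspectee play day 1 with probability q. The inspector is indifferent when −3q − 9(1−q) = −5q − (1−q), giving q = 4/5.

4/5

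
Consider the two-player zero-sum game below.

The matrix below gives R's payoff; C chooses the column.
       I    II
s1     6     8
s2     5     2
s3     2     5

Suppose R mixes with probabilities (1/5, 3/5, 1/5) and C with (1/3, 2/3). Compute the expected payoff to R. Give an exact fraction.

Against (1/3, 2/3), each row's expected payoff is s1: 22/3; s2: 3; s3: 4.
Taking the (1/5, 3/5, 1/5)-weighted average: (1/5)·(22/3) + (3/5)·(3) + (1/5)·(4) = 61/15.

61/15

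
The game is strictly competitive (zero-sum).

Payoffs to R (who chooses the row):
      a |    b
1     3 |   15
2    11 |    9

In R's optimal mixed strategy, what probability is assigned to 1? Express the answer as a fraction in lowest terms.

Row minima are 3 and 9, so R's maximin is 9; column maxima are 11 and 15, so C's minimax is 11. These differ, so the equilibrium is in mixed strategies.
Let R play 1 with probability p. C is indifferent when 3p + 11(1−p) = 15p + 9(1−p), giving p = 1/7.

1/7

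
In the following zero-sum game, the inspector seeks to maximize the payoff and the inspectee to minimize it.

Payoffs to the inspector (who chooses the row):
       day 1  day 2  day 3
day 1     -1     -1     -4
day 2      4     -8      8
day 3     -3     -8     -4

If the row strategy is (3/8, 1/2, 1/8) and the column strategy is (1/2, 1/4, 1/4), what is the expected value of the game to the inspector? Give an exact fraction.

Against (1/2, 1/4, 1/4), each row's expected payoff is day 1: -7/4; day 2: 2; day 3: -9/2.
Taking the (3/8, 1/2, 1/8)-weighted average: (3/8)·(-7/4) + (1/2)·(2) + (1/8)·(-9/2) = -7/32.

-7/32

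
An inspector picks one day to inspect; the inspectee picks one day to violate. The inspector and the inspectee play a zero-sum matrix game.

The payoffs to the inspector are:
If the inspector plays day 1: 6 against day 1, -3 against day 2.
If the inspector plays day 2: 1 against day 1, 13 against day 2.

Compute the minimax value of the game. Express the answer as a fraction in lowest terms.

27/7

Row minima are -3 and 1, so the inspector's maximin is 1; column maxima are 6 and 13, so the inspectee's minimax is 6. These differ, so the equilibrium is in mixed strategies.
Let the inspector play day 1 with probability p. The inspectee is indifferent when 6p + (1−p) = −3p + 13(1−p), giving p = 4/7.
Let the inspectee play day 1 with probability q. The inspector is indifferent when 6q − 3(1−q) = q + 13(1−q), giving q = 16/21.
The value is 6·(16/21) + (-3)·(5/21) = 27/7.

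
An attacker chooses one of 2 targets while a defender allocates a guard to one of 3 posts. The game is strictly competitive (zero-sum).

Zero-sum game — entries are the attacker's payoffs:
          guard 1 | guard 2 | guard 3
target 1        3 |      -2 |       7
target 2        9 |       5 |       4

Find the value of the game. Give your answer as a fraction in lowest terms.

43/10

Column guard 1 is strictly dominated by guard 2 for the defender (it gives the attacker more in every row).
The remaining 2×2 game on (target 1, target 2) × (guard 2, guard 3) has no saddle point. Let the attacker play target 1 with probability p; indifference gives −2p + 5(1−p) = 7p + 4(1−p), so p = 1/10.
Similarly the defender's optimal q on guard 2 is 3/10, and the value is -2·(3/10) + (7)·(7/10) = 43/10.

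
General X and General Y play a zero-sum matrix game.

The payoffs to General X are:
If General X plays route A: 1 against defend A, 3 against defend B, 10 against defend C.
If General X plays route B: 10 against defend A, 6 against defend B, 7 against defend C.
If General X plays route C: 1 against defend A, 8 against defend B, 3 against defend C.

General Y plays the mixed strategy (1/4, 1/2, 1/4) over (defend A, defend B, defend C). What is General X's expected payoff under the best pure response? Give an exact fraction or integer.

29/4

route A: (1)·(1/4) + (3)·(1/2) + (10)·(1/4) = 17/4.
route B: (10)·(1/4) + (6)·(1/2) + (7)·(1/4) = 29/4.
route C: (1)·(1/4) + (8)·(1/2) + (3)·(1/4) = 5.
The best pure response is route B with expected payoff 29/4.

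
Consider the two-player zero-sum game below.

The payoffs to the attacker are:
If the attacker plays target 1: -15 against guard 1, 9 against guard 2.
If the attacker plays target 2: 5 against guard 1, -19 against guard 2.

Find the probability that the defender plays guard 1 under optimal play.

7/12

Row minima are -15 and -19, so the attacker's maximin is -15; column maxima are 5 and 9, so the defender's minimax is 5. These differ, so the equilibrium is in mixed strategies.
Let the defender play guard 1 with probability q. The attacker is indifferent when −15q + 9(1−q) = 5q − 19(1−q), giving q = 7/12.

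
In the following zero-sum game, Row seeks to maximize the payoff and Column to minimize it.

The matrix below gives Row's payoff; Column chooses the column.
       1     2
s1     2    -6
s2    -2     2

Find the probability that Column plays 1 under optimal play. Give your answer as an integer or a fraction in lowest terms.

Row minima are -6 and -2, so Row's maximin is -2; column maxima are 2 and 2, so Column's minimax is 2. These differ, so the equilibrium is in mixed strategies.
Let Column play 1 with probability q. Row is indifferent when 2q − 6(1−q) = −2q + 2(1−q), giving q = 2/3.

2/3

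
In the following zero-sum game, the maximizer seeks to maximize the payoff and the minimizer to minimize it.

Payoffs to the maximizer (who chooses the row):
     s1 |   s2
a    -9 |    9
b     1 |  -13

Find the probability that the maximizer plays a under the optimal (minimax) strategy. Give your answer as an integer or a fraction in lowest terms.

7/16

Row minima are -9 and -13, so the maximizer's maximin is -9; column maxima are 1 and 9, so the minimizer's minimax is 1. These differ, so the equilibrium is in mixed strategies.
Let the maximizer play a with probability p. The minimizer is indifferent when −9p + (1−p) = 9p − 13(1−p), giving p = 7/16.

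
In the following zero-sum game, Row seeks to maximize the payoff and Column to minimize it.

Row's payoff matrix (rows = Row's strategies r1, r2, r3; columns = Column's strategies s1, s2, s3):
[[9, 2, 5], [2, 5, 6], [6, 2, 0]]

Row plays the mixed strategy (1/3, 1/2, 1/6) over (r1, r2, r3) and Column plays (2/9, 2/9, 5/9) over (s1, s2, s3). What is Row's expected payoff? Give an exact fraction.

121/27

Against (2/9, 2/9, 5/9), each row's expected payoff is r1: 47/9; r2: 44/9; r3: 16/9.
Taking the (1/3, 1/2, 1/6)-weighted average: (1/3)·(47/9) + (1/2)·(44/9) + (1/6)·(16/9) = 121/27.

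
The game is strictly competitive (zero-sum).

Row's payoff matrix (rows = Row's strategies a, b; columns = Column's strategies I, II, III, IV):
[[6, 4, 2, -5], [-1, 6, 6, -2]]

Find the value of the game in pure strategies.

-2

Row minima: -5, -2 → Row's maximin is -2.
Column maxima: 6, 6, 6, -2 → Column's minimax is -2.
They coincide at (b, IV), so the value is -2.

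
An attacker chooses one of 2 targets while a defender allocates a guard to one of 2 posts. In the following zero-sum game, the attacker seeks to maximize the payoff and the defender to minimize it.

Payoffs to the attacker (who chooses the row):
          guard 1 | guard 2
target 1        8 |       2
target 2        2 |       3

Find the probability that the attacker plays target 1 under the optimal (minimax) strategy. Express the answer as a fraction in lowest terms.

Row minima are 2 and 2, so the attacker's maximin is 2; column maxima are 8 and 3, so the defender's minimax is 3. These differ, so the equilibrium is in mixed strategies.
Let the attacker play target 1 with probability p. The defender is indifferent when 8p + 2(1−p) = 2p + 3(1−p), giving p = 1/7.

1/7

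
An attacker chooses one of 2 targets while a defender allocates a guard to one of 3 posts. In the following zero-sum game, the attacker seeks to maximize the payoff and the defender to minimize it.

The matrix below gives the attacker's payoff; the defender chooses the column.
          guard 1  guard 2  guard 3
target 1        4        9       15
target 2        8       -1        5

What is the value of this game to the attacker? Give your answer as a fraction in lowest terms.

38/7

Column guard 3 is strictly dominated by guard 2 for the defender (it gives the attacker more in every row).
The remaining 2×2 game on (target 1, target 2) × (guard 1, guard 2) has no saddle point. Let the attacker play target 1 with probability p; indifference gives 4p + 8(1−p) = 9p − (1−p), so p = 9/14.
Similarly the defender's optimal q on guard 1 is 5/7, and the value is 4·(5/7) + (9)·(2/7) = 38/7.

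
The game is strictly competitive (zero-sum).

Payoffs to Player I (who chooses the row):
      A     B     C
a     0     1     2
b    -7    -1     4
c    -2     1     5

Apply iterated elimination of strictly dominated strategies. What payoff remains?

Column B is strictly dominated by A for Player II (0<1, -7<-1, -2<1); eliminate B.
Row b is strictly dominated by row c (-2>-7, 5>4); eliminate b.
Column C is strictly dominated by A for Player II (0<2, -2<5); eliminate C.
Row c is strictly dominated by row a (0>-2); eliminate c.
Only (a, A) remains, with payoff 0.

0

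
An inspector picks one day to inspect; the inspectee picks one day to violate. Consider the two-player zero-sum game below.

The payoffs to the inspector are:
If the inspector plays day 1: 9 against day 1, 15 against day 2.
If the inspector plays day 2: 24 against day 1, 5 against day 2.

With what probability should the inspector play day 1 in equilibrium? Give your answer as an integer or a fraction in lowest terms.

Row minima are 9 and 5, so the inspector's maximin is 9; column maxima are 24 and 15, so the inspectee's minimax is 15. These differ, so the equilibrium is in mixed strategies.
Let the inspector play day 1 with probability p. The inspectee is indifferent when 9p + 24(1−p) = 15p + 5(1−p), giving p = 19/25.

19/25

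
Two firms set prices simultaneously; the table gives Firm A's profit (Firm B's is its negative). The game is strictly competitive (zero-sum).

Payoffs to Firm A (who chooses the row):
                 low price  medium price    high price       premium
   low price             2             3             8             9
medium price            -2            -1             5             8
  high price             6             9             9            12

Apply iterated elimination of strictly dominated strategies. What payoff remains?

Row low price is strictly dominated by row high price (6>2, 9>3, 9>8, 12>9); eliminate low price.
Column medium price is strictly dominated by low price for Firm B (-2<-1, 6<9); eliminate medium price.
Column high price is strictly dominated by low price for Firm B (-2<5, 6<9); eliminate high price.
Column premium is strictly dominated by low price for Firm B (-2<8, 6<12); eliminate premium.
Row medium price is strictly dominated by row high price (6>-2); eliminate medium price.
Only (high price, low price) remains, with payoff 6.

6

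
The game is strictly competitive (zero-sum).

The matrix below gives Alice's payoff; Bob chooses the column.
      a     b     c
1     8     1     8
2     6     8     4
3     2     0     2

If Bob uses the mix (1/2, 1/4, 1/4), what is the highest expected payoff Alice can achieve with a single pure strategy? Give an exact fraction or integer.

25/4

1: (8)·(1/2) + (1)·(1/4) + (8)·(1/4) = 25/4.
2: (6)·(1/2) + (8)·(1/4) + (4)·(1/4) = 6.
3: (2)·(1/2) + (0)·(1/4) + (2)·(1/4) = 3/2.
The best pure response is 1 with expected payoff 25/4.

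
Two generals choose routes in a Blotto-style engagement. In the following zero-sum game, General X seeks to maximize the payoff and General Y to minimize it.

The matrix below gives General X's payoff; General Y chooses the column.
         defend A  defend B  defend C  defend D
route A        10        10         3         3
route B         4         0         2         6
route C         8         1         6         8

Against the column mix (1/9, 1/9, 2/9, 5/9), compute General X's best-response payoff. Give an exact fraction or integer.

61/9

route A: (10)·(1/9) + (10)·(1/9) + (3)·(2/9) + (3)·(5/9) = 41/9.
route B: (4)·(1/9) + (0)·(1/9) + (2)·(2/9) + (6)·(5/9) = 38/9.
route C: (8)·(1/9) + (1)·(1/9) + (6)·(2/9) + (8)·(5/9) = 61/9.
The best pure response is route C with expected payoff 61/9.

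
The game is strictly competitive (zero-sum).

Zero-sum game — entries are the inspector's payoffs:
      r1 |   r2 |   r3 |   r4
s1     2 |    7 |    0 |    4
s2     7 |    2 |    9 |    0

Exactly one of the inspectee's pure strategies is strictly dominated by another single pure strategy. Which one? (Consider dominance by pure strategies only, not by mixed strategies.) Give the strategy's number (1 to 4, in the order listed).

The inspectee prefers columns that give the inspector less. Compare r2 with r4: 4 < 7, 0 < 2.
So r4 strictly dominates r2 for the inspectee; r2 is strictly dominated.

2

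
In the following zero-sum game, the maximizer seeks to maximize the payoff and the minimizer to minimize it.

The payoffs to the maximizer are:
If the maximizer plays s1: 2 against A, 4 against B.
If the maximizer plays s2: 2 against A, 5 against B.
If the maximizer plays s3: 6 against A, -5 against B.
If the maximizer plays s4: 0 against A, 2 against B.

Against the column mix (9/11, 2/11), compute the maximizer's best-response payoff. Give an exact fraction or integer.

4

s1: (2)·(9/11) + (4)·(2/11) = 26/11.
s2: (2)·(9/11) + (5)·(2/11) = 28/11.
s3: (6)·(9/11) + (-5)·(2/11) = 4.
s4: (0)·(9/11) + (2)·(2/11) = 4/11.
The best pure response is s3 with expected payoff 4.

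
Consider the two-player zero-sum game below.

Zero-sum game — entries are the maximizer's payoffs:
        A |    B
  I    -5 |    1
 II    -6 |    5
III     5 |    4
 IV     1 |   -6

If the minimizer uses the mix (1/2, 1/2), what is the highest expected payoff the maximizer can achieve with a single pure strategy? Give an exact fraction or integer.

9/2

I: (-5)·(1/2) + (1)·(1/2) = -2.
II: (-6)·(1/2) + (5)·(1/2) = -1/2.
III: (5)·(1/2) + (4)·(1/2) = 9/2.
IV: (1)·(1/2) + (-6)·(1/2) = -5/2.
The best pure response is III with expected payoff 9/2.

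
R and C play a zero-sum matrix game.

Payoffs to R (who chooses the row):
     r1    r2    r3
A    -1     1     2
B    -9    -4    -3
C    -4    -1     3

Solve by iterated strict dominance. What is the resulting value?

Row B is strictly dominated by row A (-1>-9, 1>-4, 2>-3); eliminate B.
Column r3 is strictly dominated by r1 for C (-1<2, -4<3); eliminate r3.
Row C is strictly dominated by row A (-1>-4, 1>-1); eliminate C.
Column r2 is strictly dominated by r1 for C (-1<1); eliminate r2.
Only (A, r1) remains, with payoff -1.

-1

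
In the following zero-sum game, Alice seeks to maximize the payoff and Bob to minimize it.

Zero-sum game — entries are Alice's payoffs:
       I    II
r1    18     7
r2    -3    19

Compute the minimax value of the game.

11

Row minima are 7 and -3, so Alice's maximin is 7; column maxima are 18 and 19, so Bob's minimax is 18. These differ, so the equilibrium is in mixed strategies.
Let Alice play r1 with probability p. Bob is indifferent when 18p − 3(1−p) = 7p + 19(1−p), giving p = 2/3.
Let Bob play I with probability q. Alice is indifferent when 18q + 7(1−q) = −3q + 19(1−q), giving q = 4/11.
The value is 18·(4/11) + (7)·(7/11) = 11.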